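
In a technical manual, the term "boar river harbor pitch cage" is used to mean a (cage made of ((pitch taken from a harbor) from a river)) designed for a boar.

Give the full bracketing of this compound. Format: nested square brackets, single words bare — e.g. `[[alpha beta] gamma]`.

Whole compound: head "cage" (specifically "river harbor pitch cage"), modifier "boar".
Within "river harbor pitch cage", the head is "cage" and the modifier is "river harbor pitch".
Within "river harbor pitch", the head is "pitch" (specifically "harbor pitch") and the modifier is "river".
Within "harbor pitch", the head is "pitch" and the modifier is "harbor".
Putting it together: [boar [[river [harbor pitch]] cage]].

[boar [[river [harbor pitch]] cage]]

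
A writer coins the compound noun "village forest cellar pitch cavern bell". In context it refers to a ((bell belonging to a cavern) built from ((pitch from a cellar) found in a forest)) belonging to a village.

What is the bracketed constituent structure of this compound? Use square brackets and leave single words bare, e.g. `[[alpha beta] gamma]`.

[village [[forest [cellar pitch]] [cavern bell]]]

Whole compound: head "bell" (specifically "forest cellar pitch cavern bell"), modifier "village".
Within "forest cellar pitch cavern bell", the head is "bell" (specifically "cavern bell") and the modifier is "forest cellar pitch".
Within "forest cellar pitch", the head is "pitch" (specifically "cellar pitch") and the modifier is "forest".
Within "cellar pitch", the head is "pitch" and the modifier is "cellar".
Within "cavern bell", the head is "bell" and the modifier is "cavern".
Putting it together: [village [[forest [cellar pitch]] [cavern bell]]].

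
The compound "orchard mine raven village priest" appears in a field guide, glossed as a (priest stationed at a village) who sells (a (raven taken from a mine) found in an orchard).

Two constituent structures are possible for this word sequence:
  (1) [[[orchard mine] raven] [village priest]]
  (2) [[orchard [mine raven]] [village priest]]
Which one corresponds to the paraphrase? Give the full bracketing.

[[orchard [mine raven]] [village priest]]

The paraphrase's head is the "priest" part ("village priest"); its modifier is "orchard mine raven".
That top-level split, carried through the inner groups, gives [[orchard [mine raven]] [village priest]].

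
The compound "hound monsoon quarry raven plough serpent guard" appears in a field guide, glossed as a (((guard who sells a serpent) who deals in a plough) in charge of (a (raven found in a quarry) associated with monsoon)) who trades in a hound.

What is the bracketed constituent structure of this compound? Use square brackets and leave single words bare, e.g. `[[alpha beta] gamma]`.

[hound [[monsoon [quarry raven]] [plough [serpent guard]]]]

The outermost head in the paraphrase is "guard" (specifically "monsoon quarry raven plough serpent guard"), modified by "hound".
Within "monsoon quarry raven plough serpent guard", the head is "guard" (specifically "plough serpent guard") and the modifier is "monsoon quarry raven".
Within "monsoon quarry raven", the head is "raven" (specifically "quarry raven") and the modifier is "monsoon".
Within "quarry raven", the head is "raven" and the modifier is "quarry".
Within "plough serpent guard", the head is "guard" (specifically "serpent guard") and the modifier is "plough".
Within "serpent guard", the head is "guard" and the modifier is "serpent".
Putting it together: [hound [[monsoon [quarry raven]] [plough [serpent guard]]]].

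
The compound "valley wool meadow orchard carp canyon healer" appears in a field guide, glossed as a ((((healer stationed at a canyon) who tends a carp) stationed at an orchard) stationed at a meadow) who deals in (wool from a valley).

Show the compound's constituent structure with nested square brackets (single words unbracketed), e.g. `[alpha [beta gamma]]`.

[[valley wool] [meadow [orchard [carp [canyon healer]]]]]

The outermost head in the paraphrase is "healer" (specifically "meadow orchard carp canyon healer"), modified by "valley wool".
Inside "valley wool": head "wool", modifier "valley".
Inside "meadow orchard carp canyon healer": head "healer" (specifically "orchard carp canyon healer"), modifier "meadow".
Inside "orchard carp canyon healer": head "healer" (specifically "carp canyon healer"), modifier "orchard".
Inside "carp canyon healer": head "healer" (specifically "canyon healer"), modifier "carp".
Inside "canyon healer": head "healer", modifier "canyon".
Assembled: [[valley wool] [meadow [orchard [carp [canyon healer]]]]].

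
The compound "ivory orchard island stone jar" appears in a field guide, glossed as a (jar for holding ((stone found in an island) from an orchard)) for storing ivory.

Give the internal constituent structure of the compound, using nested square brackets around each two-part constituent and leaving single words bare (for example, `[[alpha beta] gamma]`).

Whole compound: head "jar" (specifically "orchard island stone jar"), modifier "ivory".
"orchard island stone jar" → head "jar", modifier "orchard island stone".
"orchard island stone" → head "stone" (specifically "island stone"), modifier "orchard".
"island stone" → head "stone", modifier "island".
Putting it together: [ivory [[orchard [island stone]] jar]].

[ivory [[orchard [island stone]] jar]]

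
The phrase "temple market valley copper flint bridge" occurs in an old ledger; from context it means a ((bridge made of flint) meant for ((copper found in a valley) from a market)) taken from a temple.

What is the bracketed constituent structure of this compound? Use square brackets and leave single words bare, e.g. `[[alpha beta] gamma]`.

The outermost head in the paraphrase is "bridge" (specifically "market valley copper flint bridge"), modified by "temple".
"market valley copper flint bridge" → head "bridge" (specifically "flint bridge"), modifier "market valley copper".
"market valley copper" → head "copper" (specifically "valley copper"), modifier "market".
"valley copper" → head "copper", modifier "valley".
"flint bridge" → head "bridge", modifier "flint".
Putting it together: [temple [[market [valley copper]] [flint bridge]]].

[temple [[market [valley copper]] [flint bridge]]]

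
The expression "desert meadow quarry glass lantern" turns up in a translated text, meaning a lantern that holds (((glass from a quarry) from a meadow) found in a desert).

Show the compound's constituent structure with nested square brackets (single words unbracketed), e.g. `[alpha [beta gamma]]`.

The outermost head in the paraphrase is "lantern", modified by "desert meadow quarry glass".
Inside "desert meadow quarry glass": head "glass" (specifically "meadow quarry glass"), modifier "desert".
Inside "meadow quarry glass": head "glass" (specifically "quarry glass"), modifier "meadow".
Inside "quarry glass": head "glass", modifier "quarry".
Assembled: [[desert [meadow [quarry glass]]] lantern].

[[desert [meadow [quarry glass]]] lantern]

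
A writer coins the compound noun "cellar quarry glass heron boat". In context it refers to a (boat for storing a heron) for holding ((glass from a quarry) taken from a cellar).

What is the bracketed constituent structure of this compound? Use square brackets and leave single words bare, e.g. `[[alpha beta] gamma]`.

[[cellar [quarry glass]] [heron boat]]

The outermost head in the paraphrase is "boat" (specifically "heron boat"), modified by "cellar quarry glass".
Within "cellar quarry glass", the head is "glass" (specifically "quarry glass") and the modifier is "cellar".
Within "quarry glass", the head is "glass" and the modifier is "quarry".
Within "heron boat", the head is "boat" and the modifier is "heron".
So the structure is [[cellar [quarry glass]] [heron boat]].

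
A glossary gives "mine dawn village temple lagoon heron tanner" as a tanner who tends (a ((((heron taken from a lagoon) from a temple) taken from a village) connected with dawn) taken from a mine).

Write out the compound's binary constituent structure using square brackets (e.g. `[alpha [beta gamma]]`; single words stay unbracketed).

[[mine [dawn [village [temple [lagoon heron]]]]] tanner]

Whole compound: head "tanner", modifier "mine dawn village temple lagoon heron".
Within "mine dawn village temple lagoon heron", the head is "heron" (specifically "dawn village temple lagoon heron") and the modifier is "mine".
Within "dawn village temple lagoon heron", the head is "heron" (specifically "village temple lagoon heron") and the modifier is "dawn".
Within "village temple lagoon heron", the head is "heron" (specifically "temple lagoon heron") and the modifier is "village".
Within "temple lagoon heron", the head is "heron" (specifically "lagoon heron") and the modifier is "temple".
Within "lagoon heron", the head is "heron" and the modifier is "lagoon".
Assembled: [[mine [dawn [village [temple [lagoon heron]]]]] tanner].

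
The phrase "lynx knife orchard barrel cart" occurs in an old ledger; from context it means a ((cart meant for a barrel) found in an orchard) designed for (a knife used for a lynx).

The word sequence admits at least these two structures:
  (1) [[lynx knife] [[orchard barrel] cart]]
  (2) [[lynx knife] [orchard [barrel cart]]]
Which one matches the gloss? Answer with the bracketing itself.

[[lynx knife] [orchard [barrel cart]]]

The paraphrase's head is the "cart" part ("orchard barrel cart"); its modifier is "lynx knife".
That top-level split, carried through the inner groups, gives [[lynx knife] [orchard [barrel cart]]].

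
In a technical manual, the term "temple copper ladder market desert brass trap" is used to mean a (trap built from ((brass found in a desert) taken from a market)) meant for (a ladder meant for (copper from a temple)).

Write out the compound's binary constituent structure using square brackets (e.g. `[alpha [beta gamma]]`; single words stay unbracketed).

At the top level: head "trap" (specifically "market desert brass trap"); modifier "temple copper ladder".
"temple copper ladder" → head "ladder", modifier "temple copper".
"temple copper" → head "copper", modifier "temple".
"market desert brass trap" → head "trap", modifier "market desert brass".
"market desert brass" → head "brass" (specifically "desert brass"), modifier "market".
"desert brass" → head "brass", modifier "desert".
Assembled: [[[temple copper] ladder] [[market [desert brass]] trap]].

[[[temple copper] ladder] [[market [desert brass]] trap]]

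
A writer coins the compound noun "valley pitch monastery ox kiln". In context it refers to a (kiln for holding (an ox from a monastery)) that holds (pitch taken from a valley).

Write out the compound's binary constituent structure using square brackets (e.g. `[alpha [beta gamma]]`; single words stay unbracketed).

Whole compound: head "kiln" (specifically "monastery ox kiln"), modifier "valley pitch".
Inside "valley pitch": head "pitch", modifier "valley".
Inside "monastery ox kiln": head "kiln", modifier "monastery ox".
Inside "monastery ox": head "ox", modifier "monastery".
Putting it together: [[valley pitch] [[monastery ox] kiln]].

[[valley pitch] [[monastery ox] kiln]]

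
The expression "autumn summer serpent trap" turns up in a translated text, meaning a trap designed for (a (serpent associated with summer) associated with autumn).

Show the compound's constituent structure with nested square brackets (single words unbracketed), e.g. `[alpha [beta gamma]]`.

[[autumn [summer serpent]] trap]

At the top level: head "trap"; modifier "autumn summer serpent".
Within "autumn summer serpent", the head is "serpent" (specifically "summer serpent") and the modifier is "autumn".
Within "summer serpent", the head is "serpent" and the modifier is "summer".
Putting it together: [[autumn [summer serpent]] trap].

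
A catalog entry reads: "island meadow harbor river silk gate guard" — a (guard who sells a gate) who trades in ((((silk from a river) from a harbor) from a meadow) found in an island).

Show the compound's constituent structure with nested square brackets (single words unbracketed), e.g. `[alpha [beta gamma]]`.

Overall it is a kind of guard (specifically "gate guard"); the modifier is "island meadow harbor river silk".
"island meadow harbor river silk" → head "silk" (specifically "meadow harbor river silk"), modifier "island".
"meadow harbor river silk" → head "silk" (specifically "harbor river silk"), modifier "meadow".
"harbor river silk" → head "silk" (specifically "river silk"), modifier "harbor".
"river silk" → head "silk", modifier "river".
"gate guard" → head "guard", modifier "gate".
So the structure is [[island [meadow [harbor [river silk]]]] [gate guard]].

[[island [meadow [harbor [river silk]]]] [gate guard]]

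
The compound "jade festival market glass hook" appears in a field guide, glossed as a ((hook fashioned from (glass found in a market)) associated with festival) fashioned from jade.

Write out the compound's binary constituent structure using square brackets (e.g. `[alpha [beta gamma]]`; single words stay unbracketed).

At the top level: head "hook" (specifically "festival market glass hook"); modifier "jade".
Within "festival market glass hook", the head is "hook" (specifically "market glass hook") and the modifier is "festival".
Within "market glass hook", the head is "hook" and the modifier is "market glass".
Within "market glass", the head is "glass" and the modifier is "market".
Putting it together: [jade [festival [[market glass] hook]]].

[jade [festival [[market glass] hook]]]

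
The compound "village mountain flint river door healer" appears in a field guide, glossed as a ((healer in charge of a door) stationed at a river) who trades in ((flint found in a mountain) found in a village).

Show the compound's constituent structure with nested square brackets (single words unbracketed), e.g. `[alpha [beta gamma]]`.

Whole compound: head "healer" (specifically "river door healer"), modifier "village mountain flint".
Within "village mountain flint", the head is "flint" (specifically "mountain flint") and the modifier is "village".
Within "mountain flint", the head is "flint" and the modifier is "mountain".
Within "river door healer", the head is "healer" (specifically "door healer") and the modifier is "river".
Within "door healer", the head is "healer" and the modifier is "door".
Putting it together: [[village [mountain flint]] [river [door healer]]].

[[village [mountain flint]] [river [door healer]]]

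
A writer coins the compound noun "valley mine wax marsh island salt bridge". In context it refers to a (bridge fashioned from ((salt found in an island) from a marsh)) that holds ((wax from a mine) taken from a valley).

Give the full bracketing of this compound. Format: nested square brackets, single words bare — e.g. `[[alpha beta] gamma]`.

At the top level: head "bridge" (specifically "marsh island salt bridge"); modifier "valley mine wax".
Within "valley mine wax", the head is "wax" (specifically "mine wax") and the modifier is "valley".
Within "mine wax", the head is "wax" and the modifier is "mine".
Within "marsh island salt bridge", the head is "bridge" and the modifier is "marsh island salt".
Within "marsh island salt", the head is "salt" (specifically "island salt") and the modifier is "marsh".
Within "island salt", the head is "salt" and the modifier is "island".
Assembled: [[valley [mine wax]] [[marsh [island salt]] bridge]].

[[valley [mine wax]] [[marsh [island salt]] bridge]]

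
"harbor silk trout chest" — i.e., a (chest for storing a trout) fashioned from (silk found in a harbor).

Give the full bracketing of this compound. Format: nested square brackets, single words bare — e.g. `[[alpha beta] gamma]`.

[[harbor silk] [trout chest]]

At the top level: head "chest" (specifically "trout chest"); modifier "harbor silk".
Within "harbor silk", the head is "silk" and the modifier is "harbor".
Within "trout chest", the head is "chest" and the modifier is "trout".
Assembled: [[harbor silk] [trout chest]].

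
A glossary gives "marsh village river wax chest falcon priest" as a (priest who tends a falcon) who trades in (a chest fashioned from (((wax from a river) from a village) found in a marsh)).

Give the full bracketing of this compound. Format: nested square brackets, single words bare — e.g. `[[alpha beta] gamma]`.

[[[marsh [village [river wax]]] chest] [falcon priest]]

At the top level: head "priest" (specifically "falcon priest"); modifier "marsh village river wax chest".
"marsh village river wax chest" → head "chest", modifier "marsh village river wax".
"marsh village river wax" → head "wax" (specifically "village river wax"), modifier "marsh".
"village river wax" → head "wax" (specifically "river wax"), modifier "village".
"river wax" → head "wax", modifier "river".
"falcon priest" → head "priest", modifier "falcon".
Putting it together: [[[marsh [village [river wax]]] chest] [falcon priest]].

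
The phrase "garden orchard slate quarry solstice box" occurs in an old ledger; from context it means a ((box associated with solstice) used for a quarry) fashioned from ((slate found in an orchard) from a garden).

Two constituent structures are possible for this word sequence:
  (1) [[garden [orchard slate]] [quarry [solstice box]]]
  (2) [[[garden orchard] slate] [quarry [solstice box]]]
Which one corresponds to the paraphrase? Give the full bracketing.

[[garden [orchard slate]] [quarry [solstice box]]]

The paraphrase's head is the "box" part ("quarry solstice box"); its modifier is "garden orchard slate".
That top-level split, carried through the inner groups, gives [[garden [orchard slate]] [quarry [solstice box]]].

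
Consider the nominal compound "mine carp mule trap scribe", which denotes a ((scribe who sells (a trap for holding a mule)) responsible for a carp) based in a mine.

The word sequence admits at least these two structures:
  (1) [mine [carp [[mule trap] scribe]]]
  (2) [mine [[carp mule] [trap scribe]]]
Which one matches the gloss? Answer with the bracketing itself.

The paraphrase's head is the "scribe" part ("carp mule trap scribe"); its modifier is "mine".
That top-level split, carried through the inner groups, gives [mine [carp [[mule trap] scribe]]].

[mine [carp [[mule trap] scribe]]]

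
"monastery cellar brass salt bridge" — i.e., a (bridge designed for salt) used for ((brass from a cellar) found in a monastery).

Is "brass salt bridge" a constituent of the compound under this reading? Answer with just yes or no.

The top-level split is [monastery cellar brass] [salt bridge]; the full structure is [[monastery [cellar brass]] [salt bridge]].
"brass salt bridge" straddles a constituent boundary, so it is not a single unit.

no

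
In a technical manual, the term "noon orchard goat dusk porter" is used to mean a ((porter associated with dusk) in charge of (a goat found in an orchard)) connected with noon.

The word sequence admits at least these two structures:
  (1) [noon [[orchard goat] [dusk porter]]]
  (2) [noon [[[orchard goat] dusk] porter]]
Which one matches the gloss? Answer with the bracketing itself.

The paraphrase's head is the "porter" part ("orchard goat dusk porter"); its modifier is "noon".
That top-level split, carried through the inner groups, gives [noon [[orchard goat] [dusk porter]]].

[noon [[orchard goat] [dusk porter]]]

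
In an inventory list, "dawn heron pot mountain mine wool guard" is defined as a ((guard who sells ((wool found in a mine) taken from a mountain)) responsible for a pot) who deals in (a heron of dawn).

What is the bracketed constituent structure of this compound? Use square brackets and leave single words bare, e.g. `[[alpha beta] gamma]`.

The outermost head in the paraphrase is "guard" (specifically "pot mountain mine wool guard"), modified by "dawn heron".
Within "dawn heron", the head is "heron" and the modifier is "dawn".
Within "pot mountain mine wool guard", the head is "guard" (specifically "mountain mine wool guard") and the modifier is "pot".
Within "mountain mine wool guard", the head is "guard" and the modifier is "mountain mine wool".
Within "mountain mine wool", the head is "wool" (specifically "mine wool") and the modifier is "mountain".
Within "mine wool", the head is "wool" and the modifier is "mine".
Assembled: [[dawn heron] [pot [[mountain [mine wool]] guard]]].

[[dawn heron] [pot [[mountain [mine wool]] guard]]]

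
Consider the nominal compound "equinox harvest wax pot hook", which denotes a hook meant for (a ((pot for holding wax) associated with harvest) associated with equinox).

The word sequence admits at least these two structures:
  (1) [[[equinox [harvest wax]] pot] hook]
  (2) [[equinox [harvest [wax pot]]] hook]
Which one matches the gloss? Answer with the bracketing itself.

[[equinox [harvest [wax pot]]] hook]

The paraphrase's head is the "hook" part ("hook"); its modifier is "equinox harvest wax pot".
That top-level split, carried through the inner groups, gives [[equinox [harvest [wax pot]]] hook].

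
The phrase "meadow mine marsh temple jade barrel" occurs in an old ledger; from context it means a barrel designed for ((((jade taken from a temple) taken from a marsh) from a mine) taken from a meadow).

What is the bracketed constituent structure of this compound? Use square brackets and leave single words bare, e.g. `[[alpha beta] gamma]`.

[[meadow [mine [marsh [temple jade]]]] barrel]

Whole compound: head "barrel", modifier "meadow mine marsh temple jade".
Inside "meadow mine marsh temple jade": head "jade" (specifically "mine marsh temple jade"), modifier "meadow".
Inside "mine marsh temple jade": head "jade" (specifically "marsh temple jade"), modifier "mine".
Inside "marsh temple jade": head "jade" (specifically "temple jade"), modifier "marsh".
Inside "temple jade": head "jade", modifier "temple".
Assembled: [[meadow [mine [marsh [temple jade]]]] barrel].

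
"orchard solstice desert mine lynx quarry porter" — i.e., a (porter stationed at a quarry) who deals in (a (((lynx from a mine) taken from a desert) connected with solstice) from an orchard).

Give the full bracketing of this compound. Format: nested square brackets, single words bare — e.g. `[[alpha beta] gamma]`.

[[orchard [solstice [desert [mine lynx]]]] [quarry porter]]

Whole compound: head "porter" (specifically "quarry porter"), modifier "orchard solstice desert mine lynx".
"orchard solstice desert mine lynx" → head "lynx" (specifically "solstice desert mine lynx"), modifier "orchard".
"solstice desert mine lynx" → head "lynx" (specifically "desert mine lynx"), modifier "solstice".
"desert mine lynx" → head "lynx" (specifically "mine lynx"), modifier "desert".
"mine lynx" → head "lynx", modifier "mine".
"quarry porter" → head "porter", modifier "quarry".
Assembled: [[orchard [solstice [desert [mine lynx]]]] [quarry porter]].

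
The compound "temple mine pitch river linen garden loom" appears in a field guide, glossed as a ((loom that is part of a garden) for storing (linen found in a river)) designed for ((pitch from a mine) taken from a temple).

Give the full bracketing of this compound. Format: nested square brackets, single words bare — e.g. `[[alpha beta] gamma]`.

At the top level: head "loom" (specifically "river linen garden loom"); modifier "temple mine pitch".
"temple mine pitch" → head "pitch" (specifically "mine pitch"), modifier "temple".
"mine pitch" → head "pitch", modifier "mine".
"river linen garden loom" → head "loom" (specifically "garden loom"), modifier "river linen".
"river linen" → head "linen", modifier "river".
"garden loom" → head "loom", modifier "garden".
Assembled: [[temple [mine pitch]] [[river linen] [garden loom]]].

[[temple [mine pitch]] [[river linen] [garden loom]]]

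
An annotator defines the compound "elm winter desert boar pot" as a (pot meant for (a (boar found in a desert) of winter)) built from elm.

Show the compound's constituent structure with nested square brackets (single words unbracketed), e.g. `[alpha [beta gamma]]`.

[elm [[winter [desert boar]] pot]]

Whole compound: head "pot" (specifically "winter desert boar pot"), modifier "elm".
"winter desert boar pot" → head "pot", modifier "winter desert boar".
"winter desert boar" → head "boar" (specifically "desert boar"), modifier "winter".
"desert boar" → head "boar", modifier "desert".
Assembled: [elm [[winter [desert boar]] pot]].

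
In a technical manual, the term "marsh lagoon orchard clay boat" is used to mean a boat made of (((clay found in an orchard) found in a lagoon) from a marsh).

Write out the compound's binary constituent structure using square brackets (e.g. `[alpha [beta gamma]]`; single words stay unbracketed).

[[marsh [lagoon [orchard clay]]] boat]

Whole compound: head "boat", modifier "marsh lagoon orchard clay".
Within "marsh lagoon orchard clay", the head is "clay" (specifically "lagoon orchard clay") and the modifier is "marsh".
Within "lagoon orchard clay", the head is "clay" (specifically "orchard clay") and the modifier is "lagoon".
Within "orchard clay", the head is "clay" and the modifier is "orchard".
Putting it together: [[marsh [lagoon [orchard clay]]] boat].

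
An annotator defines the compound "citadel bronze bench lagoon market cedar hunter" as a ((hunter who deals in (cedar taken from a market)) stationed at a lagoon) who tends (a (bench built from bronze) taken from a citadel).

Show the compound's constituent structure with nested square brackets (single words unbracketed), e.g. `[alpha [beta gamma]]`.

[[citadel [bronze bench]] [lagoon [[market cedar] hunter]]]

The outermost head in the paraphrase is "hunter" (specifically "lagoon market cedar hunter"), modified by "citadel bronze bench".
"citadel bronze bench" → head "bench" (specifically "bronze bench"), modifier "citadel".
"bronze bench" → head "bench", modifier "bronze".
"lagoon market cedar hunter" → head "hunter" (specifically "market cedar hunter"), modifier "lagoon".
"market cedar hunter" → head "hunter", modifier "market cedar".
"market cedar" → head "cedar", modifier "market".
Putting it together: [[citadel [bronze bench]] [lagoon [[market cedar] hunter]]].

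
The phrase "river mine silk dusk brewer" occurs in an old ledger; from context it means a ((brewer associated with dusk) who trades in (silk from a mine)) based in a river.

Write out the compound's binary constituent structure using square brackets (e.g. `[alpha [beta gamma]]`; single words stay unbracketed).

[river [[mine silk] [dusk brewer]]]

Overall it is a kind of brewer (specifically "mine silk dusk brewer"); the modifier is "river".
"mine silk dusk brewer" → head "brewer" (specifically "dusk brewer"), modifier "mine silk".
"mine silk" → head "silk", modifier "mine".
"dusk brewer" → head "brewer", modifier "dusk".
Putting it together: [river [[mine silk] [dusk brewer]]].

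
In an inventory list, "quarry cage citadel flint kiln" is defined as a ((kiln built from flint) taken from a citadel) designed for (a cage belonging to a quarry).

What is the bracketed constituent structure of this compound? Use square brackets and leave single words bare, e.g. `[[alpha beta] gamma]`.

[[quarry cage] [citadel [flint kiln]]]

At the top level: head "kiln" (specifically "citadel flint kiln"); modifier "quarry cage".
Inside "quarry cage": head "cage", modifier "quarry".
Inside "citadel flint kiln": head "kiln" (specifically "flint kiln"), modifier "citadel".
Inside "flint kiln": head "kiln", modifier "flint".
Putting it together: [[quarry cage] [citadel [flint kiln]]].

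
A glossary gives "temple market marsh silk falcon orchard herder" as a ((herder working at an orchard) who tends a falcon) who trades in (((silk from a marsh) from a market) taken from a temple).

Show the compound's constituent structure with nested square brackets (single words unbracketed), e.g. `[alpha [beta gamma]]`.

[[temple [market [marsh silk]]] [falcon [orchard herder]]]

At the top level: head "herder" (specifically "falcon orchard herder"); modifier "temple market marsh silk".
Within "temple market marsh silk", the head is "silk" (specifically "market marsh silk") and the modifier is "temple".
Within "market marsh silk", the head is "silk" (specifically "marsh silk") and the modifier is "market".
Within "marsh silk", the head is "silk" and the modifier is "marsh".
Within "falcon orchard herder", the head is "herder" (specifically "orchard herder") and the modifier is "falcon".
Within "orchard herder", the head is "herder" and the modifier is "orchard".
So the structure is [[temple [market [marsh silk]]] [falcon [orchard herder]]].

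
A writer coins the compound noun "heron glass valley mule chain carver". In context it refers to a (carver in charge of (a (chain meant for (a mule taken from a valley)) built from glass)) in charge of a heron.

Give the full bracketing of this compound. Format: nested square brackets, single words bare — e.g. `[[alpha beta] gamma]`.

Whole compound: head "carver" (specifically "glass valley mule chain carver"), modifier "heron".
"glass valley mule chain carver" → head "carver", modifier "glass valley mule chain".
"glass valley mule chain" → head "chain" (specifically "valley mule chain"), modifier "glass".
"valley mule chain" → head "chain", modifier "valley mule".
"valley mule" → head "mule", modifier "valley".
So the structure is [heron [[glass [[valley mule] chain]] carver]].

[heron [[glass [[valley mule] chain]] carver]]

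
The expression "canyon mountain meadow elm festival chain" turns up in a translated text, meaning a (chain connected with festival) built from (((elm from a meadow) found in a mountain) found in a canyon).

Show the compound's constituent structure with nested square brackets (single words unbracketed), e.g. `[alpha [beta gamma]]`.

[[canyon [mountain [meadow elm]]] [festival chain]]

Whole compound: head "chain" (specifically "festival chain"), modifier "canyon mountain meadow elm".
Inside "canyon mountain meadow elm": head "elm" (specifically "mountain meadow elm"), modifier "canyon".
Inside "mountain meadow elm": head "elm" (specifically "meadow elm"), modifier "mountain".
Inside "meadow elm": head "elm", modifier "meadow".
Inside "festival chain": head "chain", modifier "festival".
Putting it together: [[canyon [mountain [meadow elm]]] [festival chain]].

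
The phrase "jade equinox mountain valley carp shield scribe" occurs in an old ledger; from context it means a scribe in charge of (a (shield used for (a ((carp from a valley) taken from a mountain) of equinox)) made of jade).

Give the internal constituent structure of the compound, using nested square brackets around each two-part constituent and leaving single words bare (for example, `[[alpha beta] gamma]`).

The outermost head in the paraphrase is "scribe", modified by "jade equinox mountain valley carp shield".
Within "jade equinox mountain valley carp shield", the head is "shield" (specifically "equinox mountain valley carp shield") and the modifier is "jade".
Within "equinox mountain valley carp shield", the head is "shield" and the modifier is "equinox mountain valley carp".
Within "equinox mountain valley carp", the head is "carp" (specifically "mountain valley carp") and the modifier is "equinox".
Within "mountain valley carp", the head is "carp" (specifically "valley carp") and the modifier is "mountain".
Within "valley carp", the head is "carp" and the modifier is "valley".
Putting it together: [[jade [[equinox [mountain [valley carp]]] shield]] scribe].

[[jade [[equinox [mountain [valley carp]]] shield]] scribe]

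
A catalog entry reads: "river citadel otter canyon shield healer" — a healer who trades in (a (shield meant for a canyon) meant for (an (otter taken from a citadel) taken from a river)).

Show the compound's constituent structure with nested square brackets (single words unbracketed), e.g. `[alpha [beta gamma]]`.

At the top level: head "healer"; modifier "river citadel otter canyon shield".
"river citadel otter canyon shield" → head "shield" (specifically "canyon shield"), modifier "river citadel otter".
"river citadel otter" → head "otter" (specifically "citadel otter"), modifier "river".
"citadel otter" → head "otter", modifier "citadel".
"canyon shield" → head "shield", modifier "canyon".
Assembled: [[[river [citadel otter]] [canyon shield]] healer].

[[[river [citadel otter]] [canyon shield]] healer]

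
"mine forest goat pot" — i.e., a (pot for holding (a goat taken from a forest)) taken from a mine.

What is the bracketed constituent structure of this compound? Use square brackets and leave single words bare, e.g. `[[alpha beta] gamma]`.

Overall it is a kind of pot (specifically "forest goat pot"); the modifier is "mine".
"forest goat pot" → head "pot", modifier "forest goat".
"forest goat" → head "goat", modifier "forest".
Assembled: [mine [[forest goat] pot]].

[mine [[forest goat] pot]]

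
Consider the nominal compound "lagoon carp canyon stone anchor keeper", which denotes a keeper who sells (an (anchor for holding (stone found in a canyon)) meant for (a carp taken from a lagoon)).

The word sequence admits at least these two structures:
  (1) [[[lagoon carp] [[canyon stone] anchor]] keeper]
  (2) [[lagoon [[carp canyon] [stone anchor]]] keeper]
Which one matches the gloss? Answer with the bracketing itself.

The paraphrase's head is the "keeper" part ("keeper"); its modifier is "lagoon carp canyon stone anchor".
That top-level split, carried through the inner groups, gives [[[lagoon carp] [[canyon stone] anchor]] keeper].

[[[lagoon carp] [[canyon stone] anchor]] keeper]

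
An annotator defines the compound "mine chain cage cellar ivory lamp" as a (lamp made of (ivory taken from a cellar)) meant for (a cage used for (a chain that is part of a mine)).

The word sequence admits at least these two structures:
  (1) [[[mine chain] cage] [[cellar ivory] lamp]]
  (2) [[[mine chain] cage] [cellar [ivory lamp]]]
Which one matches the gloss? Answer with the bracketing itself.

[[[mine chain] cage] [[cellar ivory] lamp]]

The paraphrase's head is the "lamp" part ("cellar ivory lamp"); its modifier is "mine chain cage".
That top-level split, carried through the inner groups, gives [[[mine chain] cage] [[cellar ivory] lamp]].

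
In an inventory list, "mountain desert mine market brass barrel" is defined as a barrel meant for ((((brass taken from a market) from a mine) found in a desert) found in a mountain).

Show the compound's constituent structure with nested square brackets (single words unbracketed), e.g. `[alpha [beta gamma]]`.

The outermost head in the paraphrase is "barrel", modified by "mountain desert mine market brass".
Inside "mountain desert mine market brass": head "brass" (specifically "desert mine market brass"), modifier "mountain".
Inside "desert mine market brass": head "brass" (specifically "mine market brass"), modifier "desert".
Inside "mine market brass": head "brass" (specifically "market brass"), modifier "mine".
Inside "market brass": head "brass", modifier "market".
Putting it together: [[mountain [desert [mine [market brass]]]] barrel].

[[mountain [desert [mine [market brass]]]] barrel]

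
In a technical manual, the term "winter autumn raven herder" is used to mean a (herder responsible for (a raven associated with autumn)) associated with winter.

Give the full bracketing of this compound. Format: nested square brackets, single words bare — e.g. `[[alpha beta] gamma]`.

[winter [[autumn raven] herder]]

Overall it is a kind of herder (specifically "autumn raven herder"); the modifier is "winter".
Inside "autumn raven herder": head "herder", modifier "autumn raven".
Inside "autumn raven": head "raven", modifier "autumn".
Assembled: [winter [[autumn raven] herder]].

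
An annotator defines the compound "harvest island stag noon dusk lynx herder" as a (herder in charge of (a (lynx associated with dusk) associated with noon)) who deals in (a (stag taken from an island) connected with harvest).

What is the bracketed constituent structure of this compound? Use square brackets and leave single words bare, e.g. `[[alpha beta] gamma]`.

Whole compound: head "herder" (specifically "noon dusk lynx herder"), modifier "harvest island stag".
Within "harvest island stag", the head is "stag" (specifically "island stag") and the modifier is "harvest".
Within "island stag", the head is "stag" and the modifier is "island".
Within "noon dusk lynx herder", the head is "herder" and the modifier is "noon dusk lynx".
Within "noon dusk lynx", the head is "lynx" (specifically "dusk lynx") and the modifier is "noon".
Within "dusk lynx", the head is "lynx" and the modifier is "dusk".
Assembled: [[harvest [island stag]] [[noon [dusk lynx]] herder]].

[[harvest [island stag]] [[noon [dusk lynx]] herder]]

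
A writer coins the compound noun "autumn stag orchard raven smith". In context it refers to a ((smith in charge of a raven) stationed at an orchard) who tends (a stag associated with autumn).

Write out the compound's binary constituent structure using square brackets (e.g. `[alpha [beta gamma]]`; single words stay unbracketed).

[[autumn stag] [orchard [raven smith]]]

Overall it is a kind of smith (specifically "orchard raven smith"); the modifier is "autumn stag".
Within "autumn stag", the head is "stag" and the modifier is "autumn".
Within "orchard raven smith", the head is "smith" (specifically "raven smith") and the modifier is "orchard".
Within "raven smith", the head is "smith" and the modifier is "raven".
So the structure is [[autumn stag] [orchard [raven smith]]].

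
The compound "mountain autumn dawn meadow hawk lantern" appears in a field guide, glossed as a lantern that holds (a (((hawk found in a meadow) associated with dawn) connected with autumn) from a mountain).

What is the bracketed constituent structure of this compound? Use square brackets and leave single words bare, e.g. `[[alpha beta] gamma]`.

[[mountain [autumn [dawn [meadow hawk]]]] lantern]

The outermost head in the paraphrase is "lantern", modified by "mountain autumn dawn meadow hawk".
"mountain autumn dawn meadow hawk" → head "hawk" (specifically "autumn dawn meadow hawk"), modifier "mountain".
"autumn dawn meadow hawk" → head "hawk" (specifically "dawn meadow hawk"), modifier "autumn".
"dawn meadow hawk" → head "hawk" (specifically "meadow hawk"), modifier "dawn".
"meadow hawk" → head "hawk", modifier "meadow".
Assembled: [[mountain [autumn [dawn [meadow hawk]]]] lantern].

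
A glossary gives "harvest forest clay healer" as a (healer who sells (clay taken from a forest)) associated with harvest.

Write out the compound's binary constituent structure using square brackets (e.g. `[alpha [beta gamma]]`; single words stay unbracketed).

[harvest [[forest clay] healer]]

Overall it is a kind of healer (specifically "forest clay healer"); the modifier is "harvest".
Inside "forest clay healer": head "healer", modifier "forest clay".
Inside "forest clay": head "clay", modifier "forest".
Assembled: [harvest [[forest clay] healer]].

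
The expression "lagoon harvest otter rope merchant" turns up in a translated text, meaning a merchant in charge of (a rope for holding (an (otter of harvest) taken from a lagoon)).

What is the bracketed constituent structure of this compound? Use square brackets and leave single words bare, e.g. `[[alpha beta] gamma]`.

[[[lagoon [harvest otter]] rope] merchant]

At the top level: head "merchant"; modifier "lagoon harvest otter rope".
Within "lagoon harvest otter rope", the head is "rope" and the modifier is "lagoon harvest otter".
Within "lagoon harvest otter", the head is "otter" (specifically "harvest otter") and the modifier is "lagoon".
Within "harvest otter", the head is "otter" and the modifier is "harvest".
Assembled: [[[lagoon [harvest otter]] rope] merchant].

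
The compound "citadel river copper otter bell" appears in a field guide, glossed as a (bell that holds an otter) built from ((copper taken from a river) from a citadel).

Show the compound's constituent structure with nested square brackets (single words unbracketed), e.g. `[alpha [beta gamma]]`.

[[citadel [river copper]] [otter bell]]

Overall it is a kind of bell (specifically "otter bell"); the modifier is "citadel river copper".
Inside "citadel river copper": head "copper" (specifically "river copper"), modifier "citadel".
Inside "river copper": head "copper", modifier "river".
Inside "otter bell": head "bell", modifier "otter".
Assembled: [[citadel [river copper]] [otter bell]].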